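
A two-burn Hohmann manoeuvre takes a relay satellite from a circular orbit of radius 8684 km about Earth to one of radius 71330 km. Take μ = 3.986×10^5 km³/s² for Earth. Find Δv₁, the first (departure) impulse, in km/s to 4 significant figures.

The Hohmann ellipse has a_t = (r₁ + r₂)/2 = 40007 km.
Circular speed at r = 8684 km: v_c = √(μ/r) = 6.775 km/s.
Transfer-orbit speed at the same r (vis-viva, a = a_t): v_t = √[μ(2/r − 1/a_t)] = 9.046 km/s.
Δv₁ = |v_t − v_c| = |9.046 − 6.775| = 2.271 km/s.

Δv₁ = 2.271 km/s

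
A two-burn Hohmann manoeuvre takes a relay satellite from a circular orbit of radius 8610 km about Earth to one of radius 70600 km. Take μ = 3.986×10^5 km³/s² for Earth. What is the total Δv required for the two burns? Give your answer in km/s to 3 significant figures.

Δv = 3.55 km/s

Semi-major axis of the transfer orbit: a_t = (8610 + 70600)/2 = 39605 km.
Circular speed at r₁: v₁ = √(μ/r₁) = √(3.986×10^5/8610) = 6.80404 km/s.
Transfer-orbit speed at r₁ (v² = μ(2/r − 1/a)): v_p = √[μ(2/r₁ − 1/a_t)] = 9.08436 km/s.
First burn Δv₁ = |v_p − v₁| = 2.28032 km/s.
At r₂, v₂ = √(μ/r₂) = 2.37611 km/s.
Transfer-orbit speed at r₂: v_a = √[μ(2/r₂ − 1/a_t)] = 1.10788 km/s.
Second burn Δv₂ = |v₂ − v_a| = 1.26823 km/s.
Δv = Δv₁ + Δv₂ = 2.28032 + 1.26823 = 3.549 km/s.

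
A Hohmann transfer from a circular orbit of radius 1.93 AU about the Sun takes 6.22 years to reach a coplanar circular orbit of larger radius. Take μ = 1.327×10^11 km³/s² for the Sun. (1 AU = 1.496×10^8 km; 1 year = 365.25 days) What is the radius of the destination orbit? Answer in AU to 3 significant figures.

r₂ = 8.81 AU

In km: r₁ = 1.93 × 1.496×10^8 = 2.88728×10^8 km.
Transfer time t = 6.22 years × 365.25 × 86400 s = 1.96288272×10^8 s, and t = π√(a_t³/μ).
So a_t = (μ t²/π²)^(1/3) = (1.327×10^11 × (1.96288272×10^8)² / π²)^(1/3) = 8.0313×10^8 km.
Since a_t = (r₁ + r₂)/2, r₂ = 2a_t − r₁ = 2×8.0313×10^8 − 2.88728×10^8 = 1.317532×10^9 km.
In AU: r₂ = 1.317532×10^9 / 1.496×10^8 = 8.81 AU.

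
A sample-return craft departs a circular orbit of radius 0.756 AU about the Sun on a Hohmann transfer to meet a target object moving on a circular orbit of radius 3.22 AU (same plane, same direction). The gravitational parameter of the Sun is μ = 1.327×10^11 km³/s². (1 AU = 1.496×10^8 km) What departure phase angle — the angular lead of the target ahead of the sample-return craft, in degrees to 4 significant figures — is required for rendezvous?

φ = 92.68°

In km: r₁ = 0.756 × 1.496×10^8 = 1.130976×10^8 km; r₂ = 3.22 × 1.496×10^8 = 4.81712×10^8 km.
The Hohmann ellipse has a_t = (r₁ + r₂)/2 = 2.974048×10^8 km.
The half-period of the transfer ellipse is t = π√(a_t³/μ) = 4.423×10^7 s.
The target's mean motion on its circular orbit is ω₂ = √(μ/r₂³) = 3.446×10^-8 rad/s.
Angle swept by the target during transfer: ω₂·t = 1.524 rad = 87.32°.
The sample-return craft traverses 180° on the transfer ellipse, so the target must lead by 180° − 87.32° = 92.68°.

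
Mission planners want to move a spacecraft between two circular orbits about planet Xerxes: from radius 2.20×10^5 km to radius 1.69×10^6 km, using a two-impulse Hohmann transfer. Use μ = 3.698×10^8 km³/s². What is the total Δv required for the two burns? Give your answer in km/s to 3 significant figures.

Semi-major axis of the transfer orbit: a_t = (2.200×10^5 + 1.690×10^6)/2 = 9.550×10^5 km.
Circular speed at r₁: v₁ = √(μ/r₁) = √(3.698×10^8/2.200×10^5) = 41.00 km/s.
Transfer-orbit speed at r₁ (vis-viva): v_p = √[μ(2/r₁ − 1/a_t)] = 54.54 km/s.
First burn Δv₁ = |v_p − v₁| = 13.54 km/s.
At r₂, v₂ = √(μ/r₂) = 14.7924 km/s.
Transfer-orbit speed at r₂: v_a = √[μ(2/r₂ − 1/a_t)] = 7.09986 km/s.
Second burn Δv₂ = |v₂ − v_a| = 7.693 km/s.
Δv = Δv₁ + Δv₂ = 13.54 + 7.693 = 21.23 km/s.

Δv = 21.2 km/s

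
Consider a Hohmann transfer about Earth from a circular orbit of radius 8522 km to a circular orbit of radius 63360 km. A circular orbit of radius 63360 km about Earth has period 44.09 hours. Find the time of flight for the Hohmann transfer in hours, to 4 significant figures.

From Kepler's third law T² = 4π²r³/μ at r = 63360 km, T = 44.09 hours = 44.09 × 3600 s = 1.58724×10^5 s: μ = 4π²r³/T² = 3.98584×10^5 km³/s².
Semi-major axis of the transfer orbit: a_t = (8522 + 63360)/2 = 35941 km.
By Kepler's third law the transfer-orbit period is T = 2π√(a_t³/μ), so t = T/2 = 33906 s.
Converting: 33906 s ÷ 3600 s/hour = 9.418 hours.

t = 9.418 hours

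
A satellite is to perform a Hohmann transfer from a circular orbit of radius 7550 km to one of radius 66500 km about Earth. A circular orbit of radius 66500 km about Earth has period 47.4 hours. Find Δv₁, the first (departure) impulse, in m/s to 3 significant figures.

From Kepler's third law T² = 4π²r³/μ at r = 66500 km, T = 47.4 hours = 47.4 × 3600 s = 1.7064×10^5 s: μ = 4π²r³/T² = 3.98715×10^5 km³/s².
Semi-major axis of the transfer orbit: a_t = (7550 + 66500)/2 = 37025 km.
Circular speed at r = 7550 km: v_c = √(μ/r) = 7.267 km/s.
Vis-viva on the transfer ellipse at r = 7550 km gives v_t = √[μ(2/r − 1/a_t)] = 9.739 km/s.
Δv₁ = |v_t − v_c| = |9.739 − 7.267| = 2.472 km/s.

Δv₁ = 2470 m/s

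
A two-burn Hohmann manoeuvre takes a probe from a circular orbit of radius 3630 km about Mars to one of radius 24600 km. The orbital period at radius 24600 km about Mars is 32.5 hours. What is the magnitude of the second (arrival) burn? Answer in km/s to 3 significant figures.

Δv₂ = 0.651 km/s

From Kepler's third law T² = 4π²r³/μ at r = 24600 km, T = 32.5 hours = 32.5 × 3600 s = 1.170×10^5 s: μ = 4π²r³/T² = 42933.2 km³/s².
Transfer-ellipse semi-major axis a_t = (r₁ + r₂)/2 = (3630 + 24600)/2 = 14115 km.
On the circular orbit at r = 24600 km, v_c = √(μ/r) = 1.321 km/s.
Vis-viva on the transfer ellipse at r = 24600 km gives v_t = √[μ(2/r − 1/a_t)] = 0.6699 km/s.
Δv₂ = |v_t − v_c| = |0.6699 − 1.321| = 0.6511 km/s.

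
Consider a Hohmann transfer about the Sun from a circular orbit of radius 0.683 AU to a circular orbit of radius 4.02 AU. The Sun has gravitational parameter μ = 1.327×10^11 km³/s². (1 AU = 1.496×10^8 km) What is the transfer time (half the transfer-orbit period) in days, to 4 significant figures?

In km: r₁ = 0.683 × 1.496×10^8 = 1.021768×10^8 km; r₂ = 4.02 × 1.496×10^8 = 6.01392×10^8 km.
Transfer-ellipse semi-major axis a_t = (r₁ + r₂)/2 = (1.021768×10^8 + 6.01392×10^8)/2 = 3.517844×10^8 km.
Transfer time t = π√(a_t³/μ) = π√((3.517844×10^8)³ / 1.327×10^11) = 5.690×10^7 s.
Converting: 5.690×10^7 s ÷ 86400 s/day = 658.6 days.

t = 658.6 days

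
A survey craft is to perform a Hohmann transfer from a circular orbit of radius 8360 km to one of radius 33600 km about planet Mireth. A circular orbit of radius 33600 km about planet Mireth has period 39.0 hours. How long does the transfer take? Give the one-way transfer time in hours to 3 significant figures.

From Kepler's third law T² = 4π²r³/μ at r = 33600 km, T = 39.0 hours = 39.0 × 3600 s = 1.404×10^5 s: μ = 4π²r³/T² = 75970.2 km³/s².
Transfer-ellipse semi-major axis a_t = (r₁ + r₂)/2 = (8360 + 33600)/2 = 20980 km.
By Kepler's third law the transfer-orbit period is T = 2π√(a_t³/μ), so t = T/2 = 34640 s.
Converting: 34640 s ÷ 3600 s/hour = 9.62 hours.

t = 9.62 hours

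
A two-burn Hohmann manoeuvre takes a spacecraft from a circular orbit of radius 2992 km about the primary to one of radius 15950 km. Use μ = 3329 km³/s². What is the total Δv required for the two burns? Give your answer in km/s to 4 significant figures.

Δv = 0.5141 km/s

The Hohmann ellipse has a_t = (r₁ + r₂)/2 = 9471 km.
At r₁ the circular-orbit speed is v₁ = √(μ/r₁) = 1.055 km/s.
Transfer-orbit speed at r₁ (v² = μ(2/r − 1/a)): v_p = √[μ(2/r₁ − 1/a_t)] = 1.369 km/s.
First burn Δv₁ = |v_p − v₁| = 0.3140 km/s.
Circular speed at r₂: v₂ = √(μ/r₂) = 0.4569 km/s.
Transfer-orbit speed at r₂: v_a = √[μ(2/r₂ − 1/a_t)] = 0.2568 km/s.
Second burn Δv₂ = |v₂ − v_a| = 0.2001 km/s.
Δv = Δv₁ + Δv₂ = 0.3140 + 0.2001 = 0.5141 km/s.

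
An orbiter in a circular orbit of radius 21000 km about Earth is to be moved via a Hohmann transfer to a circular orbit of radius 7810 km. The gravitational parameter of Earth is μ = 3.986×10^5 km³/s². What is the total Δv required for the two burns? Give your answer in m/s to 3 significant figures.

Δv = 2630 m/s

Semi-major axis of the transfer orbit: a_t = (21000 + 7810)/2 = 14405 km.
Circular speed at r₁: v₁ = √(μ/r₁) = √(3.986×10^5/21000) = 4.35671 km/s.
Transfer-orbit speed at r₁ (vis-viva equation): v_a = √[μ(2/r₁ − 1/a_t)] = 3.20795 km/s.
First burn Δv₁ = |v_a − v₁| = 1.14876 km/s.
At r₂, v₂ = √(μ/r₂) = 7.14403 km/s.
Transfer-orbit speed at r₂: v_p = √[μ(2/r₂ − 1/a_t)] = 8.62574 km/s.
Second burn Δv₂ = |v₂ − v_p| = 1.48171 km/s.
Δv = Δv₁ + Δv₂ = 1.14876 + 1.48171 = 2.630 km/s.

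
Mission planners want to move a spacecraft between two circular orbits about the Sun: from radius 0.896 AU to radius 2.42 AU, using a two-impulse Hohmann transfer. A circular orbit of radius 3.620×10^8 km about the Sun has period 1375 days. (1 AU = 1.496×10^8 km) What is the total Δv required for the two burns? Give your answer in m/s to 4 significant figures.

From Kepler's third law T² = 4π²r³/μ at r = 3.620×10^8 km, T = 1375 days = 1375 × 86400 s = 1.188×10^8 s: μ = 4π²r³/T² = 1.32694×10^11 km³/s².
In km: r₁ = 0.896 × 1.496×10^8 = 1.340416×10^8 km; r₂ = 2.42 × 1.496×10^8 = 3.62032×10^8 km.
The Hohmann ellipse has a_t = (r₁ + r₂)/2 = 2.480368×10^8 km.
At r₁ the circular-orbit speed is v₁ = √(μ/r₁) = 31.463 km/s.
On the transfer ellipse at r₁, v² = μ(2/r − 1/a) gives v_p = √[μ(2/r₁ − 1/a_t)] = 38.012 km/s.
First burn Δv₁ = |v_p − v₁| = 6.549 km/s.
Circular speed at r₂: v₂ = √(μ/r₂) = 19.145 km/s.
Transfer-orbit speed at r₂: v_a = √[μ(2/r₂ − 1/a_t)] = 14.074 km/s.
Second burn Δv₂ = |v₂ − v_a| = 5.071 km/s.
Total Δv = Δv₁ + Δv₂ = 11.62 km/s.

Δv = 11620 m/s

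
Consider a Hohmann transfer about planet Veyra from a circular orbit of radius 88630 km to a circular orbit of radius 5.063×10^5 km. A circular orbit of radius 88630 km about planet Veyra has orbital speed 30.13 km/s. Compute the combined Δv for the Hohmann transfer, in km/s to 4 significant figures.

From the circular-orbit relation v² = μ/r at r = 88630 km: μ = v²r = (30.13)² × 88630 = 8.04598×10^7 km³/s².
The Hohmann ellipse has a_t = (r₁ + r₂)/2 = 2.97465×10^5 km.
Circular speed at r₁: v₁ = √(μ/r₁) = √(8.04598×10^7/88630) = 30.130 km/s.
On the transfer ellipse at r₁, vis-viva gives v_p = √[μ(2/r₁ − 1/a_t)] = 39.308 km/s.
First burn Δv₁ = |v_p − v₁| = 9.178 km/s.
Circular speed at r₂: v₂ = √(μ/r₂) = 12.606 km/s.
Transfer-orbit speed at r₂: v_a = √[μ(2/r₂ − 1/a_t)] = 6.8811 km/s.
Second burn Δv₂ = |v₂ − v_a| = 5.725 km/s.
Δv = Δv₁ + Δv₂ = 9.178 + 5.725 = 14.90 km/s.

Δv = 14.90 km/s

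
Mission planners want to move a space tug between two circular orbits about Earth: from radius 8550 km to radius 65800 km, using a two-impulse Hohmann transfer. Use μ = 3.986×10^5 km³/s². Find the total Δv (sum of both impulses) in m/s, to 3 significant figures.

Semi-major axis of the transfer orbit: a_t = (8550 + 65800)/2 = 37175 km.
At r₁ the circular-orbit speed is v₁ = √(μ/r₁) = 6.828 km/s.
Transfer-orbit speed at r₁ (vis-viva equation): v_p = √[μ(2/r₁ − 1/a_t)] = 9.084 km/s.
First burn Δv₁ = |v_p − v₁| = 2.256 km/s.
At r₂, v₂ = √(μ/r₂) = 2.461 km/s.
Transfer-orbit speed at r₂: v_a = √[μ(2/r₂ − 1/a_t)] = 1.180 km/s.
Second burn Δv₂ = |v₂ − v_a| = 1.281 km/s.
Total Δv = Δv₁ + Δv₂ = 3.537 km/s.

Δv = 3540 m/s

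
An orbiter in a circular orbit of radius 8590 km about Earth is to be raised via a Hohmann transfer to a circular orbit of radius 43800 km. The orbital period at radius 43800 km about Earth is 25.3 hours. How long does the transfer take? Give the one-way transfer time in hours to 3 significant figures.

From Kepler's third law T² = 4π²r³/μ at r = 43800 km, T = 25.3 hours = 25.3 × 3600 s = 91080 s: μ = 4π²r³/T² = 3.99886×10^5 km³/s².
The Hohmann ellipse has a_t = (r₁ + r₂)/2 = 26195 km.
Transfer time t = π√(a_t³/μ) = π√((26195)³ / 3.99886×10^5) = 21060 s.
Converting: 21060 s ÷ 3600 s/hour = 5.85 hours.

t = 5.85 hours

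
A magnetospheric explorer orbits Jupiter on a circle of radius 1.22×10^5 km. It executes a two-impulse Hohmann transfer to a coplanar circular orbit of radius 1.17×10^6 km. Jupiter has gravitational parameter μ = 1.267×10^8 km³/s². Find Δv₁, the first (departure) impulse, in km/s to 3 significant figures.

Δv₁ = 11.1 km/s

Semi-major axis of the transfer orbit: a_t = (1.220×10^5 + 1.170×10^6)/2 = 6.460×10^5 km.
On the circular orbit at r = 1.220×10^5 km, v_c = √(μ/r) = 32.23 km/s.
Transfer-orbit speed at the same r (vis-viva, a = a_t): v_t = √[μ(2/r − 1/a_t)] = 43.37 km/s.
Δv₁ = |v_t − v_c| = |43.37 − 32.23| = 11.14 km/s.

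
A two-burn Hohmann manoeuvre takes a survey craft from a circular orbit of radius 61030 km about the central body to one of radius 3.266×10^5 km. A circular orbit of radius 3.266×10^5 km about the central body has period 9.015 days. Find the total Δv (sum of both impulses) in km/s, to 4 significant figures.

Δv = 2.973 km/s

From Kepler's third law T² = 4π²r³/μ at r = 3.266×10^5 km, T = 9.015 days = 9.015 × 86400 s = 7.78896×10^5 s: μ = 4π²r³/T² = 2.26699×10^6 km³/s².
Semi-major axis of the transfer orbit: a_t = (61030 + 3.266×10^5)/2 = 1.93815×10^5 km.
Circular speed at r₁: v₁ = √(μ/r₁) = √(2.26699×10^6/61030) = 6.095 km/s.
Transfer-orbit speed at r₁ (vis-viva equation): v_p = √[μ(2/r₁ − 1/a_t)] = 7.912 km/s.
First burn Δv₁ = |v_p − v₁| = 1.817 km/s.
Circular speed at r₂: v₂ = √(μ/r₂) = 2.6346 km/s.
Transfer-orbit speed at r₂: v_a = √[μ(2/r₂ − 1/a_t)] = 1.4784 km/s.
Second burn Δv₂ = |v₂ − v_a| = 1.156 km/s.
Δv = Δv₁ + Δv₂ = 1.817 + 1.156 = 2.973 km/s.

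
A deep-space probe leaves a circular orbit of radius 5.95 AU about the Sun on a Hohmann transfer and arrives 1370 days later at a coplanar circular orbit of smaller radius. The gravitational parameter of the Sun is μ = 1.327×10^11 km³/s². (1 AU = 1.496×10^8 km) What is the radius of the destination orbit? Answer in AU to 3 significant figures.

In km: r₁ = 5.95 × 1.496×10^8 = 8.9012×10^8 km.
Transfer time t = 1370 days = 1.18368×10^8 s, and t = π√(a_t³/μ).
So a_t = (μ t²/π²)^(1/3) = (1.327×10^11 × (1.18368×10^8)² / π²)^(1/3) = 5.7325×10^8 km.
Since a_t = (r₁ + r₂)/2, r₂ = 2a_t − r₁ = 2×5.7325×10^8 − 8.9012×10^8 = 2.5638×10^8 km.
In AU: r₂ = 2.5638×10^8 / 1.496×10^8 = 1.71 AU.

r₂ = 1.71 AU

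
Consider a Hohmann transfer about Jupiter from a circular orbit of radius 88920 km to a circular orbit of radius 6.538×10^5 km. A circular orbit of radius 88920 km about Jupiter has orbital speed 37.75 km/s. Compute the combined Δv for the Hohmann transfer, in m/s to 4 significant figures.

Δv = 19450 m/s

From the circular-orbit relation v² = μ/r at r = 88920 km: μ = v²r = (37.75)² × 88920 = 1.26717×10^8 km³/s².
The Hohmann ellipse has a_t = (r₁ + r₂)/2 = 3.7136×10^5 km.
Circular speed at r₁: v₁ = √(μ/r₁) = √(1.26717×10^8/88920) = 37.75 km/s.
Transfer-orbit speed at r₁ (vis-viva equation): v_p = √[μ(2/r₁ − 1/a_t)] = 50.09 km/s.
First burn Δv₁ = |v_p − v₁| = 12.34 km/s.
At r₂, v₂ = √(μ/r₂) = 13.9218 km/s.
Transfer-orbit speed at r₂: v_a = √[μ(2/r₂ − 1/a_t)] = 6.81234 km/s.
Second burn Δv₂ = |v₂ − v_a| = 7.109 km/s.
Total Δv = Δv₁ + Δv₂ = 19.45 km/s.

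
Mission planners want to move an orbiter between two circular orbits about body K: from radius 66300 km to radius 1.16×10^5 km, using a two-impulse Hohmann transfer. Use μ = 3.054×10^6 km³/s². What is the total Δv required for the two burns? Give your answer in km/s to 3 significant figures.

Δv = 1.62 km/s

Semi-major axis of the transfer orbit: a_t = (66300 + 1.160×10^5)/2 = 91150 km.
Circular speed at r₁: v₁ = √(μ/r₁) = √(3.054×10^6/66300) = 6.78700 km/s.
On the transfer ellipse at r₁, vis-viva equation gives v_p = √[μ(2/r₁ − 1/a_t)] = 7.65647 km/s.
First burn Δv₁ = |v_p − v₁| = 0.86947 km/s.
Circular speed at r₂: v₂ = √(μ/r₂) = 5.13104 km/s.
Transfer-orbit speed at r₂: v_a = √[μ(2/r₂ − 1/a_t)] = 4.37607 km/s.
Second burn Δv₂ = |v₂ − v_a| = 0.75497 km/s.
Δv = Δv₁ + Δv₂ = 0.86947 + 0.75497 = 1.624 km/s.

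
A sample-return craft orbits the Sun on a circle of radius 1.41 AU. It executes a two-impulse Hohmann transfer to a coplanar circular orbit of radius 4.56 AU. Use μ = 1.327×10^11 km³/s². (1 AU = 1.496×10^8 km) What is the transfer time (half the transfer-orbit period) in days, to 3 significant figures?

In km: r₁ = 1.41 × 1.496×10^8 = 2.10936×10^8 km; r₂ = 4.56 × 1.496×10^8 = 6.82176×10^8 km.
Semi-major axis of the transfer orbit: a_t = (2.10936×10^8 + 6.82176×10^8)/2 = 4.46556×10^8 km.
Transfer time t = π√(a_t³/μ) = π√((4.46556×10^8)³ / 1.327×10^11) = 8.138×10^7 s.
Converting: 8.138×10^7 s ÷ 86400 s/day = 942 days.

t = 942 days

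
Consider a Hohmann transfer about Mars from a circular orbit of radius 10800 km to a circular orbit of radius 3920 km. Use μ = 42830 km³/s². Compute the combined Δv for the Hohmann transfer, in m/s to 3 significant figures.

The Hohmann ellipse has a_t = (r₁ + r₂)/2 = 7360 km.
Circular speed at r₁: v₁ = √(μ/r₁) = √(42830/10800) = 1.9914 km/s.
Transfer-orbit speed at r₁ (v² = μ(2/r − 1/a)): v_a = √[μ(2/r₁ − 1/a_t)] = 1.4533 km/s.
First burn Δv₁ = |v_a − v₁| = 0.5381 km/s.
Circular speed at r₂: v₂ = √(μ/r₂) = 3.3055 km/s.
Transfer-orbit speed at r₂: v_p = √[μ(2/r₂ − 1/a_t)] = 4.0041 km/s.
Second burn Δv₂ = |v₂ − v_p| = 0.6986 km/s.
Total Δv = Δv₁ + Δv₂ = 1.237 km/s.

Δv = 1240 m/s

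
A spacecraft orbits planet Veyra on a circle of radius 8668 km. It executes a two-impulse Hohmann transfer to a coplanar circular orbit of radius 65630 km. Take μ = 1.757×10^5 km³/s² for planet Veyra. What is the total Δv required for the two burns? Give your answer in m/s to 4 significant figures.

Δv = 2328 m/s

The Hohmann ellipse has a_t = (r₁ + r₂)/2 = 37149 km.
At r₁ the circular-orbit speed is v₁ = √(μ/r₁) = 4.502 km/s.
On the transfer ellipse at r₁, vis-viva equation gives v_p = √[μ(2/r₁ − 1/a_t)] = 5.984 km/s.
First burn Δv₁ = |v_p − v₁| = 1.482 km/s.
At r₂, v₂ = √(μ/r₂) = 1.63619 km/s.
Transfer-orbit speed at r₂: v_a = √[μ(2/r₂ − 1/a_t)] = 0.790352 km/s.
Second burn Δv₂ = |v₂ − v_a| = 0.8458 km/s.
Total Δv = Δv₁ + Δv₂ = 2.328 km/s.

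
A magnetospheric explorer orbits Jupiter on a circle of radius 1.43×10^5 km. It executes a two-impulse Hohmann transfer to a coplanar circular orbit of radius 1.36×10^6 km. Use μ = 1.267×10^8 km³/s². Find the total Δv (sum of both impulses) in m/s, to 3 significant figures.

Semi-major axis of the transfer orbit: a_t = (1.430×10^5 + 1.360×10^6)/2 = 7.515×10^5 km.
At r₁ the circular-orbit speed is v₁ = √(μ/r₁) = 29.766 km/s.
On the transfer ellipse at r₁, vis-viva equation gives v_p = √[μ(2/r₁ − 1/a_t)] = 40.043 km/s.
First burn Δv₁ = |v_p − v₁| = 10.28 km/s.
Circular speed at r₂: v₂ = √(μ/r₂) = 9.652 km/s.
Transfer-orbit speed at r₂: v_a = √[μ(2/r₂ − 1/a_t)] = 4.210 km/s.
Second burn Δv₂ = |v₂ − v_a| = 5.442 km/s.
Δv = Δv₁ + Δv₂ = 10.28 + 5.442 = 15.72 km/s.

Δv = 15700 m/s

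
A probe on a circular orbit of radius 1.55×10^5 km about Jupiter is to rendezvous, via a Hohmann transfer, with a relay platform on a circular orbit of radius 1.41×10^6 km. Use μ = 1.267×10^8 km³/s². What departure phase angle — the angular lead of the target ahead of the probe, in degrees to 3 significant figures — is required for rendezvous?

φ = 106°

Semi-major axis of the transfer orbit: a_t = (1.550×10^5 + 1.410×10^6)/2 = 7.825×10^5 km.
The half-period of the transfer ellipse is t = π√(a_t³/μ) = 1.9319×10^5 s.
Target angular speed ω₂ = √(μ/r₂³) = 6.7229×10^-6 rad/s.
Angle swept by the target during transfer: ω₂·t = 1.2988 rad = 74.42°.
Arrival is 180° from departure on the ellipse, so φ = 180° − 74.42° = 106°.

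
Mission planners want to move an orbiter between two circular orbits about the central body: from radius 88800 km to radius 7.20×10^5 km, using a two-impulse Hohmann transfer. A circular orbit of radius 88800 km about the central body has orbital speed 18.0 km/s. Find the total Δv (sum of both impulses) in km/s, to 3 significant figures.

Δv = 9.38 km/s

From the circular-orbit relation v² = μ/r at r = 88800 km: μ = v²r = (18.0)² × 88800 = 2.87712×10^7 km³/s².
The Hohmann ellipse has a_t = (r₁ + r₂)/2 = 4.044×10^5 km.
Circular speed at r₁: v₁ = √(μ/r₁) = √(2.87712×10^7/88800) = 18.000 km/s.
Transfer-orbit speed at r₁ (v² = μ(2/r − 1/a)): v_p = √[μ(2/r₁ − 1/a_t)] = 24.018 km/s.
First burn Δv₁ = |v_p − v₁| = 6.018 km/s.
At r₂, v₂ = √(μ/r₂) = 6.321 km/s.
Transfer-orbit speed at r₂: v_a = √[μ(2/r₂ − 1/a_t)] = 2.962 km/s.
Second burn Δv₂ = |v₂ − v_a| = 3.359 km/s.
Total Δv = Δv₁ + Δv₂ = 9.377 km/s.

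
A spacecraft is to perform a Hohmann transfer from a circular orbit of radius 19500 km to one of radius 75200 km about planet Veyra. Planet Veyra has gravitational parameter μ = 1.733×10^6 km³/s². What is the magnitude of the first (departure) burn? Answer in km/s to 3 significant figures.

Semi-major axis of the transfer orbit: a_t = (19500 + 75200)/2 = 47350 km.
On the circular orbit at r = 19500 km, v_c = √(μ/r) = 9.427 km/s.
Transfer-orbit speed at the same r (vis-viva, a = a_t): v_t = √[μ(2/r − 1/a_t)] = 11.88 km/s.
Δv₁ = |v_t − v_c| = |11.88 − 9.427| = 2.453 km/s.

Δv₁ = 2.45 km/s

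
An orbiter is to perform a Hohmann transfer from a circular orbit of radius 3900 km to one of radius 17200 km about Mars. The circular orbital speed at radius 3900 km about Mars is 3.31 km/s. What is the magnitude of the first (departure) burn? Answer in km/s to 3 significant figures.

Δv₁ = 0.916 km/s

From the circular-orbit relation v² = μ/r at r = 3900 km: μ = v²r = (3.31)² × 3900 = 42728.8 km³/s².
Semi-major axis of the transfer orbit: a_t = (3900 + 17200)/2 = 10550 km.
Circular speed at r = 3900 km: v_c = √(μ/r) = 3.3100 km/s.
Transfer-orbit speed at the same r (vis-viva, a = a_t): v_t = √[μ(2/r − 1/a_t)] = 4.2264 km/s.
Δv₁ = |v_t − v_c| = |4.2264 − 3.3100| = 0.9164 km/s.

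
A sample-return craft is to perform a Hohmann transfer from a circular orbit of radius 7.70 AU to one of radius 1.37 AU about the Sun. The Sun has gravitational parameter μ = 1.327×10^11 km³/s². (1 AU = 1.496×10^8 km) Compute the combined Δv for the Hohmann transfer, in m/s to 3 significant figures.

In km: r₁ = 7.70 × 1.496×10^8 = 1.15192×10^9 km; r₂ = 1.37 × 1.496×10^8 = 2.04952×10^8 km.
Semi-major axis of the transfer orbit: a_t = (1.15192×10^9 + 2.04952×10^8)/2 = 6.78436×10^8 km.
At r₁ the circular-orbit speed is v₁ = √(μ/r₁) = 10.733 km/s.
Transfer-orbit speed at r₁ (vis-viva equation): v_a = √[μ(2/r₁ − 1/a_t)] = 5.8992 km/s.
First burn Δv₁ = |v_a − v₁| = 4.8338 km/s.
Circular speed at r₂: v₂ = √(μ/r₂) = 25.4454 km/s.
Transfer-orbit speed at r₂: v_p = √[μ(2/r₂ − 1/a_t)] = 33.1563 km/s.
Second burn Δv₂ = |v₂ − v_p| = 7.7109 km/s.
Δv = Δv₁ + Δv₂ = 4.8338 + 7.7109 = 12.54 km/s.

Δv = 12500 m/s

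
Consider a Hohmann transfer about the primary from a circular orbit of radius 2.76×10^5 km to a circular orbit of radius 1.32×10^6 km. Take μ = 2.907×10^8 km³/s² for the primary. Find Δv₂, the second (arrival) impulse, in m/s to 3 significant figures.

The Hohmann ellipse has a_t = (r₁ + r₂)/2 = 7.980×10^5 km.
On the circular orbit at r = 1.320×10^6 km, v_c = √(μ/r) = 14.84 km/s.
Vis-viva on the transfer ellipse at r = 1.320×10^6 km gives v_t = √[μ(2/r − 1/a_t)] = 8.727 km/s.
Δv₂ = |v_t − v_c| = |8.727 − 14.84| = 6.113 km/s.

Δv₂ = 6110 m/s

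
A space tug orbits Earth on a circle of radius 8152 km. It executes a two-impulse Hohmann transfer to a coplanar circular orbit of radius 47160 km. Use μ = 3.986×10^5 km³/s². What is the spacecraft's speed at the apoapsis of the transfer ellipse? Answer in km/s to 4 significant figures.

Semi-major axis of the transfer orbit: a_t = (8152 + 47160)/2 = 27656 km.
The apoapsis of the transfer ellipse is at r = 47160 km.
Vis-viva: v = √[μ(2/r − 1/a_t)] = √[3.986×10^5 × (2/47160 − 1/27656)] = 1.578 km/s.

v = 1.578 km/s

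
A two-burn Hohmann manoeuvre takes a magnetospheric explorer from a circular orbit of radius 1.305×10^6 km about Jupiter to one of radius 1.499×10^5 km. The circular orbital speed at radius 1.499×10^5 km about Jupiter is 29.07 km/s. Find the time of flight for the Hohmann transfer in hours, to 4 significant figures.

t = 48.11 hours

From the circular-orbit relation v² = μ/r at r = 1.499×10^5 km: μ = v²r = (29.07)² × 1.499×10^5 = 1.26675×10^8 km³/s².
Semi-major axis of the transfer orbit: a_t = (1.305×10^6 + 1.499×10^5)/2 = 7.2745×10^5 km.
Transfer time t = π√(a_t³/μ) = π√((7.2745×10^5)³ / 1.26675×10^8) = 1.732×10^5 s.
Converting: 1.732×10^5 s ÷ 3600 s/hour = 48.11 hours.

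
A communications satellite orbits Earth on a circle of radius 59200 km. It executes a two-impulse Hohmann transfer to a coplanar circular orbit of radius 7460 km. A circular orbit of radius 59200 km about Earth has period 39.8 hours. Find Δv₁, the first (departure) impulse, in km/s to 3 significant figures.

From Kepler's third law T² = 4π²r³/μ at r = 59200 km, T = 39.8 hours = 39.8 × 3600 s = 1.4328×10^5 s: μ = 4π²r³/T² = 3.98982×10^5 km³/s².
Semi-major axis of the transfer orbit: a_t = (59200 + 7460)/2 = 33330 km.
Circular speed at r = 59200 km: v_c = √(μ/r) = 2.596 km/s.
Transfer-orbit speed at the same r (vis-viva, a = a_t): v_t = √[μ(2/r − 1/a_t)] = 1.228 km/s.
Δv₁ = |v_t − v_c| = |1.228 − 2.596| = 1.368 km/s.

Δv₁ = 1.37 km/s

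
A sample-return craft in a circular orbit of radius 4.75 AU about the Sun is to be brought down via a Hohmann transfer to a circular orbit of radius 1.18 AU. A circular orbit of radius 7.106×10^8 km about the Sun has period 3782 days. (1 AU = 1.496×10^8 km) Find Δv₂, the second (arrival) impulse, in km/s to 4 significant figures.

Δv₂ = 7.284 km/s

From Kepler's third law T² = 4π²r³/μ at r = 7.106×10^8 km, T = 3782 days = 3782 × 86400 s = 3.267648×10^8 s: μ = 4π²r³/T² = 1.32668×10^11 km³/s².
In km: r₁ = 4.75 × 1.496×10^8 = 7.106×10^8 km; r₂ = 1.18 × 1.496×10^8 = 1.76528×10^8 km.
Semi-major axis of the transfer orbit: a_t = (7.106×10^8 + 1.76528×10^8)/2 = 4.43564×10^8 km.
Circular speed at r = 1.76528×10^8 km: v_c = √(μ/r) = 27.414 km/s.
Transfer-orbit speed at the same r (vis-viva, a = a_t): v_t = √[μ(2/r − 1/a_t)] = 34.698 km/s.
Δv₂ = |v_t − v_c| = |34.698 − 27.414| = 7.284 km/s.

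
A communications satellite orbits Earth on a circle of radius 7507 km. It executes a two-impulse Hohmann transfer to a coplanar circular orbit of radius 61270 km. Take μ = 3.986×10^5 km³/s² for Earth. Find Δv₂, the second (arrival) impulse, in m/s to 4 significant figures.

Transfer-ellipse semi-major axis a_t = (r₁ + r₂)/2 = (7507 + 61270)/2 = 34388.5 km.
On the circular orbit at r = 61270 km, v_c = √(μ/r) = 2.551 km/s.
Vis-viva on the transfer ellipse at r = 61270 km gives v_t = √[μ(2/r − 1/a_t)] = 1.192 km/s.
Δv₂ = |v_t − v_c| = |1.192 − 2.551| = 1.359 km/s.

Δv₂ = 1359 m/s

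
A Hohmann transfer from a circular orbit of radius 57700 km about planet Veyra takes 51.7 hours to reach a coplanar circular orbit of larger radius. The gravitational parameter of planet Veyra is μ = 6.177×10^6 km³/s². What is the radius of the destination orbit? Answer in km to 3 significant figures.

r₂ = 5.00×10^5 km

Transfer time t = 51.7 hours = 1.8612×10^5 s, and t = π√(a_t³/μ).
So a_t = (μ t²/π²)^(1/3) = (6.177×10^6 × (1.8612×10^5)² / π²)^(1/3) = 2.7884×10^5 km.
Since a_t = (r₁ + r₂)/2, r₂ = 2a_t − r₁ = 2×2.7884×10^5 − 57700 = 4.9998×10^5 km.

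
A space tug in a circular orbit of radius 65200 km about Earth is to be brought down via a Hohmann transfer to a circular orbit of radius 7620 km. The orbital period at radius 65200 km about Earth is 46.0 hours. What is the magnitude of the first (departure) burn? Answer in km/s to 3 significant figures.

Δv₁ = 1.34 km/s

From Kepler's third law T² = 4π²r³/μ at r = 65200 km, T = 46.0 hours = 46.0 × 3600 s = 1.656×10^5 s: μ = 4π²r³/T² = 3.99008×10^5 km³/s².
The Hohmann ellipse has a_t = (r₁ + r₂)/2 = 36410 km.
Circular speed at r = 65200 km: v_c = √(μ/r) = 2.474 km/s.
Transfer-orbit speed at the same r (vis-viva, a = a_t): v_t = √[μ(2/r − 1/a_t)] = 1.132 km/s.
Δv₁ = |v_t − v_c| = |1.132 − 2.474| = 1.342 km/s.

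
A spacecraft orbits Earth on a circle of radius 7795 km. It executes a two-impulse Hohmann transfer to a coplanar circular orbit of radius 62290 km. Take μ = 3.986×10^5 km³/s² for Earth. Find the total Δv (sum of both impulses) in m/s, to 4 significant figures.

Δv = 3720 m/s

The Hohmann ellipse has a_t = (r₁ + r₂)/2 = 35042.5 km.
At r₁ the circular-orbit speed is v₁ = √(μ/r₁) = 7.151 km/s.
Transfer-orbit speed at r₁ (vis-viva equation): v_p = √[μ(2/r₁ − 1/a_t)] = 9.534 km/s.
First burn Δv₁ = |v_p − v₁| = 2.383 km/s.
At r₂, v₂ = √(μ/r₂) = 2.530 km/s.
Transfer-orbit speed at r₂: v_a = √[μ(2/r₂ − 1/a_t)] = 1.193 km/s.
Second burn Δv₂ = |v₂ − v_a| = 1.337 km/s.
Total Δv = Δv₁ + Δv₂ = 3.720 km/s.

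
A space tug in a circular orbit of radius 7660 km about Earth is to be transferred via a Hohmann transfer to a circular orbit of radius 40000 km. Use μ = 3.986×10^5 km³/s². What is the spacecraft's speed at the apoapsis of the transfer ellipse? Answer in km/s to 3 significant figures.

v = 1.79 km/s

Transfer-ellipse semi-major axis a_t = (r₁ + r₂)/2 = (7660 + 40000)/2 = 23830 km.
At apoapsis, r = 40000 km.
From the vis-viva equation, v = √[μ(2/r − 1/a_t)] = 1.790 km/s.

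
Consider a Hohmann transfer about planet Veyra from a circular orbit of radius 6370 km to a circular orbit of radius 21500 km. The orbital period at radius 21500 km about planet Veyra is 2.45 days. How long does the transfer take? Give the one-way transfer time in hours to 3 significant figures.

From Kepler's third law T² = 4π²r³/μ at r = 21500 km, T = 2.45 days = 2.45 × 86400 s = 2.1168×10^5 s: μ = 4π²r³/T² = 8756.20 km³/s².
Transfer-ellipse semi-major axis a_t = (r₁ + r₂)/2 = (6370 + 21500)/2 = 13935 km.
Transfer time t = π√(a_t³/μ) = π√((13935)³ / 8756.20) = 55230 s.
Converting: 55230 s ÷ 3600 s/hour = 15.3 hours.

t = 15.3 hours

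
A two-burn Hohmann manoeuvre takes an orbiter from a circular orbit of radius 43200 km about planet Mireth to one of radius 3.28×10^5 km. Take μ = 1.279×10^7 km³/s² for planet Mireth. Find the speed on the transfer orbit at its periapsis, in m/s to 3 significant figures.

v = 22900 m/s

Semi-major axis of the transfer orbit: a_t = (43200 + 3.280×10^5)/2 = 1.856×10^5 km.
At periapsis, r = 43200 km.
From the vis-viva equation, v = √[μ(2/r − 1/a_t)] = 22.87 km/s.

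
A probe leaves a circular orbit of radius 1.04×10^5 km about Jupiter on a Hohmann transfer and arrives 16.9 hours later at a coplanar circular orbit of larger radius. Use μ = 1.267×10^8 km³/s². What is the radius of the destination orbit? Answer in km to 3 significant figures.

r₂ = 6.20×10^5 km

Transfer time t = 16.9 hours = 60840 s, and t = π√(a_t³/μ).
So a_t = (μ t²/π²)^(1/3) = (1.267×10^8 × (60840)² / π²)^(1/3) = 3.6220×10^5 km.
Since a_t = (r₁ + r₂)/2, r₂ = 2a_t − r₁ = 2×3.6220×10^5 − 1.040×10^5 = 6.204×10^5 km.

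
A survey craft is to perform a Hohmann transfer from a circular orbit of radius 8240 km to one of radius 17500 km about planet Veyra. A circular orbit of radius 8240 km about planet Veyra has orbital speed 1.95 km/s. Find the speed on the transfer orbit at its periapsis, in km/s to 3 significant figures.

From the circular-orbit relation v² = μ/r at r = 8240 km: μ = v²r = (1.95)² × 8240 = 31332.6 km³/s².
The Hohmann ellipse has a_t = (r₁ + r₂)/2 = 12870 km.
At periapsis, r = 8240 km.
Vis-viva: v = √[μ(2/r − 1/a_t)] = √[31332.6 × (2/8240 − 1/12870)] = 2.274 km/s.

v = 2.27 km/s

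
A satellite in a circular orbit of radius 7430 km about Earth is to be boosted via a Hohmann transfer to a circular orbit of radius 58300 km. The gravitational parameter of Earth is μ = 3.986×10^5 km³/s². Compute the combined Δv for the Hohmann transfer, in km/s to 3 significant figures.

The Hohmann ellipse has a_t = (r₁ + r₂)/2 = 32865 km.
Circular speed at r₁: v₁ = √(μ/r₁) = √(3.986×10^5/7430) = 7.3244 km/s.
Transfer-orbit speed at r₁ (vis-viva): v_p = √[μ(2/r₁ − 1/a_t)] = 9.7553 km/s.
First burn Δv₁ = |v_p − v₁| = 2.4309 km/s.
Circular speed at r₂: v₂ = √(μ/r₂) = 2.6148 km/s.
Transfer-orbit speed at r₂: v_a = √[μ(2/r₂ − 1/a_t)] = 1.2433 km/s.
Second burn Δv₂ = |v₂ − v_a| = 1.3715 km/s.
Total Δv = Δv₁ + Δv₂ = 3.802 km/s.

Δv = 3.80 km/s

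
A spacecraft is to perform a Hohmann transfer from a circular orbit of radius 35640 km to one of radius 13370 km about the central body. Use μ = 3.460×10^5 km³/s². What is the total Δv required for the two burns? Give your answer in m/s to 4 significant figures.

Δv = 1862 m/s

Transfer-ellipse semi-major axis a_t = (r₁ + r₂)/2 = (35640 + 13370)/2 = 24505 km.
At r₁ the circular-orbit speed is v₁ = √(μ/r₁) = 3.1158 km/s.
Transfer-orbit speed at r₁ (vis-viva equation): v_a = √[μ(2/r₁ − 1/a_t)] = 2.3015 km/s.
First burn Δv₁ = |v_a − v₁| = 0.8143 km/s.
Circular speed at r₂: v₂ = √(μ/r₂) = 5.087 km/s.
Transfer-orbit speed at r₂: v_p = √[μ(2/r₂ − 1/a_t)] = 6.135 km/s.
Second burn Δv₂ = |v₂ − v_p| = 1.048 km/s.
Δv = Δv₁ + Δv₂ = 0.8143 + 1.048 = 1.862 km/s.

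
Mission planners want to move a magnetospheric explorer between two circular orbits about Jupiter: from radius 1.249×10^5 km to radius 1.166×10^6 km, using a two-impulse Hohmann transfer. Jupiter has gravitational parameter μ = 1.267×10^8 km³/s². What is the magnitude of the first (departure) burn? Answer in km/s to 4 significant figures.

Semi-major axis of the transfer orbit: a_t = (1.249×10^5 + 1.166×10^6)/2 = 6.4545×10^5 km.
Circular speed at r = 1.249×10^5 km: v_c = √(μ/r) = 31.85 km/s.
Vis-viva on the transfer ellipse at r = 1.249×10^5 km gives v_t = √[μ(2/r − 1/a_t)] = 42.81 km/s.
Δv₁ = |v_t − v_c| = |42.81 − 31.85| = 10.96 km/s.

Δv₁ = 10.96 km/s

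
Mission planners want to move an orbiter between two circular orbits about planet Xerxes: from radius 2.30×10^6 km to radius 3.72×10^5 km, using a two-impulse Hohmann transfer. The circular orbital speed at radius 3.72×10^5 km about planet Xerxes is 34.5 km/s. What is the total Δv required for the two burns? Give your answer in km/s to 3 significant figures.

From the circular-orbit relation v² = μ/r at r = 3.72×10^5 km: μ = v²r = (34.5)² × 3.72×10^5 = 4.42773×10^8 km³/s².
Semi-major axis of the transfer orbit: a_t = (2.300×10^6 + 3.720×10^5)/2 = 1.336×10^6 km.
Circular speed at r₁: v₁ = √(μ/r₁) = √(4.42773×10^8/2.300×10^6) = 13.8748 km/s.
Transfer-orbit speed at r₁ (vis-viva): v_a = √[μ(2/r₁ − 1/a_t)] = 7.32141 km/s.
First burn Δv₁ = |v_a − v₁| = 6.553 km/s.
At r₂, v₂ = √(μ/r₂) = 34.50 km/s.
Transfer-orbit speed at r₂: v_p = √[μ(2/r₂ − 1/a_t)] = 45.27 km/s.
Second burn Δv₂ = |v₂ − v_p| = 10.77 km/s.
Δv = Δv₁ + Δv₂ = 6.553 + 10.77 = 17.32 km/s.

Δv = 17.3 km/s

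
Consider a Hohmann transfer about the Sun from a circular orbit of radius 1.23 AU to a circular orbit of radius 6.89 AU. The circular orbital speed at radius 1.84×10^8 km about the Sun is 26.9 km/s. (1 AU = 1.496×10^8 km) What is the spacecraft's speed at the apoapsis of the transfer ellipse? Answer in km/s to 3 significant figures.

From the circular-orbit relation v² = μ/r at r = 1.84×10^8 km: μ = v²r = (26.9)² × 1.84×10^8 = 1.33144×10^11 km³/s².
In km: r₁ = 1.23 × 1.496×10^8 = 1.84008×10^8 km; r₂ = 6.89 × 1.496×10^8 = 1.030744×10^9 km.
Transfer-ellipse semi-major axis a_t = (r₁ + r₂)/2 = (1.84008×10^8 + 1.030744×10^9)/2 = 6.07376×10^8 km.
At apoapsis, r = 1.030744×10^9 km.
From the vis-viva equation, v = √[μ(2/r − 1/a_t)] = 6.256 km/s.

v = 6.26 km/s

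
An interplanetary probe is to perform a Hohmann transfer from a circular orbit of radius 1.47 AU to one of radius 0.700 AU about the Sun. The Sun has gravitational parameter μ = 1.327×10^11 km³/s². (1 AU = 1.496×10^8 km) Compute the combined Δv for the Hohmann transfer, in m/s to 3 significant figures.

Δv = 10700 m/s

In km: r₁ = 1.47 × 1.496×10^8 = 2.19912×10^8 km; r₂ = 0.700 × 1.496×10^8 = 1.0472×10^8 km.
Transfer-ellipse semi-major axis a_t = (r₁ + r₂)/2 = (2.19912×10^8 + 1.0472×10^8)/2 = 1.62316×10^8 km.
Circular speed at r₁: v₁ = √(μ/r₁) = √(1.327×10^11/2.19912×10^8) = 24.565 km/s.
Transfer-orbit speed at r₁ (vis-viva equation): v_a = √[μ(2/r₁ − 1/a_t)] = 19.731 km/s.
First burn Δv₁ = |v_a − v₁| = 4.834 km/s.
At r₂, v₂ = √(μ/r₂) = 35.598 km/s.
Transfer-orbit speed at r₂: v_p = √[μ(2/r₂ − 1/a_t)] = 41.435 km/s.
Second burn Δv₂ = |v₂ − v_p| = 5.837 km/s.
Δv = Δv₁ + Δv₂ = 4.834 + 5.837 = 10.67 km/s.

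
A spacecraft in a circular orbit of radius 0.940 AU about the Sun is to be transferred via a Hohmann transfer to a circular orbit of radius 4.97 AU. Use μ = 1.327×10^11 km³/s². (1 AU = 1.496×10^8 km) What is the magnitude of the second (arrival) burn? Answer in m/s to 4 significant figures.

In km: r₁ = 0.940 × 1.496×10^8 = 1.40624×10^8 km; r₂ = 4.97 × 1.496×10^8 = 7.43512×10^8 km.
Semi-major axis of the transfer orbit: a_t = (1.40624×10^8 + 7.43512×10^8)/2 = 4.42068×10^8 km.
Circular speed at r = 7.43512×10^8 km: v_c = √(μ/r) = 13.36 km/s.
Vis-viva on the transfer ellipse at r = 7.43512×10^8 km gives v_t = √[μ(2/r − 1/a_t)] = 7.535 km/s.
Δv₂ = |v_t − v_c| = |7.535 − 13.36| = 5.825 km/s.

Δv₂ = 5825 m/s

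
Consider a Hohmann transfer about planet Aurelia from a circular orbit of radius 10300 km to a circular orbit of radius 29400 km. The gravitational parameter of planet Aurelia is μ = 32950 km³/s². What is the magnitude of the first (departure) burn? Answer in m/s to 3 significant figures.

Semi-major axis of the transfer orbit: a_t = (10300 + 29400)/2 = 19850 km.
Circular speed at r = 10300 km: v_c = √(μ/r) = 1.7886 km/s.
Transfer-orbit speed at the same r (vis-viva, a = a_t): v_t = √[μ(2/r − 1/a_t)] = 2.1767 km/s.
Δv₁ = |v_t − v_c| = |2.1767 − 1.7886| = 0.3881 km/s.

Δv₁ = 388 m/s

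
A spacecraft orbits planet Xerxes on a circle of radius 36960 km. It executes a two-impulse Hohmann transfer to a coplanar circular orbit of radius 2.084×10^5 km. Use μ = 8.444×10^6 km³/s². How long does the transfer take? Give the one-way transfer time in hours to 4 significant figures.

Semi-major axis of the transfer orbit: a_t = (36960 + 2.084×10^5)/2 = 1.2268×10^5 km.
Half the transfer-orbit period gives t = π√(a_t³/μ) = 46455 s.
Converting: 46455 s ÷ 3600 s/hour = 12.90 hours.

t = 12.90 hours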